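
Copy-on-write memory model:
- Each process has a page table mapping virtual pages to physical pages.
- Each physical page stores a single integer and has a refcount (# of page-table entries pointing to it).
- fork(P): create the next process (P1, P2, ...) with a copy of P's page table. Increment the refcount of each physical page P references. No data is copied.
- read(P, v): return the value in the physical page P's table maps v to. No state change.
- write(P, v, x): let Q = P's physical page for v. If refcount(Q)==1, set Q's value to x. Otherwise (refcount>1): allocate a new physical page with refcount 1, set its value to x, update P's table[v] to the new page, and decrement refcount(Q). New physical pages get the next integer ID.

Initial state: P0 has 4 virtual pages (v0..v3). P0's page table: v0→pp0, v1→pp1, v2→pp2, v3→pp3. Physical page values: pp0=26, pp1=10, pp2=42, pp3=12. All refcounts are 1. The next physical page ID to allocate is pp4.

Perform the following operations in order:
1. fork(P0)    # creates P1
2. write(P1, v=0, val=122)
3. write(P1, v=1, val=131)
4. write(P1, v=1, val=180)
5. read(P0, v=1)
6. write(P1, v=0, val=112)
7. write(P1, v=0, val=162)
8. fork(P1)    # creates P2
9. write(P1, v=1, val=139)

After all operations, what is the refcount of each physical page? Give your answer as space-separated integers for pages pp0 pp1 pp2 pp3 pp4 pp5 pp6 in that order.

Op 1: fork(P0) -> P1. 4 ppages; refcounts: pp0:2 pp1:2 pp2:2 pp3:2
Op 2: write(P1, v0, 122). refcount(pp0)=2>1 -> COPY to pp4. 5 ppages; refcounts: pp0:1 pp1:2 pp2:2 pp3:2 pp4:1
Op 3: write(P1, v1, 131). refcount(pp1)=2>1 -> COPY to pp5. 6 ppages; refcounts: pp0:1 pp1:1 pp2:2 pp3:2 pp4:1 pp5:1
Op 4: write(P1, v1, 180). refcount(pp5)=1 -> write in place. 6 ppages; refcounts: pp0:1 pp1:1 pp2:2 pp3:2 pp4:1 pp5:1
Op 5: read(P0, v1) -> 10. No state change.
Op 6: write(P1, v0, 112). refcount(pp4)=1 -> write in place. 6 ppages; refcounts: pp0:1 pp1:1 pp2:2 pp3:2 pp4:1 pp5:1
Op 7: write(P1, v0, 162). refcount(pp4)=1 -> write in place. 6 ppages; refcounts: pp0:1 pp1:1 pp2:2 pp3:2 pp4:1 pp5:1
Op 8: fork(P1) -> P2. 6 ppages; refcounts: pp0:1 pp1:1 pp2:3 pp3:3 pp4:2 pp5:2
Op 9: write(P1, v1, 139). refcount(pp5)=2>1 -> COPY to pp6. 7 ppages; refcounts: pp0:1 pp1:1 pp2:3 pp3:3 pp4:2 pp5:1 pp6:1

Answer: 1 1 3 3 2 1 1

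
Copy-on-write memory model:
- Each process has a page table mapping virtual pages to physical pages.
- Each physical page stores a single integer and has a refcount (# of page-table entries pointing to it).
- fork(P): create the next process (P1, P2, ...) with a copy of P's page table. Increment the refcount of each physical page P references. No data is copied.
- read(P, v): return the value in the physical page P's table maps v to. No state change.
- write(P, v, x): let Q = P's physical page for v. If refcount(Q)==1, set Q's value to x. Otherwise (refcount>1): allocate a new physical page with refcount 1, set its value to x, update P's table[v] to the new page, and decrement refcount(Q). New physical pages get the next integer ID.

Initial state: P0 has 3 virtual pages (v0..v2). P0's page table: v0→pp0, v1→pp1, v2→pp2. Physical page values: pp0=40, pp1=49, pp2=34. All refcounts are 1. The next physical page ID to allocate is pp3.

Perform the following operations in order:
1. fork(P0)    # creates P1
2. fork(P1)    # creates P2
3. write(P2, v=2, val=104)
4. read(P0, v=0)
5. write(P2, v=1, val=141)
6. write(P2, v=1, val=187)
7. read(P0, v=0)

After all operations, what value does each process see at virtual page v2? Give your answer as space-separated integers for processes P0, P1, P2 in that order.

Answer: 34 34 104

Derivation:
Op 1: fork(P0) -> P1. 3 ppages; refcounts: pp0:2 pp1:2 pp2:2
Op 2: fork(P1) -> P2. 3 ppages; refcounts: pp0:3 pp1:3 pp2:3
Op 3: write(P2, v2, 104). refcount(pp2)=3>1 -> COPY to pp3. 4 ppages; refcounts: pp0:3 pp1:3 pp2:2 pp3:1
Op 4: read(P0, v0) -> 40. No state change.
Op 5: write(P2, v1, 141). refcount(pp1)=3>1 -> COPY to pp4. 5 ppages; refcounts: pp0:3 pp1:2 pp2:2 pp3:1 pp4:1
Op 6: write(P2, v1, 187). refcount(pp4)=1 -> write in place. 5 ppages; refcounts: pp0:3 pp1:2 pp2:2 pp3:1 pp4:1
Op 7: read(P0, v0) -> 40. No state change.
P0: v2 -> pp2 = 34
P1: v2 -> pp2 = 34
P2: v2 -> pp3 = 104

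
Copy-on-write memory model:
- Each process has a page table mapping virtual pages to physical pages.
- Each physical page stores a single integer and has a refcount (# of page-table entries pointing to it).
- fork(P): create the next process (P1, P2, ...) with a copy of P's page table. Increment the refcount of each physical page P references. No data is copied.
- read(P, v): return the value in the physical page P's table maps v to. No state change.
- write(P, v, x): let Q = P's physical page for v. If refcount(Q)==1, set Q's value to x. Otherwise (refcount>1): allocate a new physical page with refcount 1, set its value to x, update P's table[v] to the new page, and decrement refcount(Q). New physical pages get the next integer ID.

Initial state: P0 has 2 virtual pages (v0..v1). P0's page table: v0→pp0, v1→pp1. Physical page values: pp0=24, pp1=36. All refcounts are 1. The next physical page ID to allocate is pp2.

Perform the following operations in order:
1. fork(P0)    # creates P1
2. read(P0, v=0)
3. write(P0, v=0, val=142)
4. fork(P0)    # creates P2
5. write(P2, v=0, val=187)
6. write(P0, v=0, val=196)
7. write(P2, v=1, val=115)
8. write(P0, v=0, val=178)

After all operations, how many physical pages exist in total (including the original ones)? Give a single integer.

Op 1: fork(P0) -> P1. 2 ppages; refcounts: pp0:2 pp1:2
Op 2: read(P0, v0) -> 24. No state change.
Op 3: write(P0, v0, 142). refcount(pp0)=2>1 -> COPY to pp2. 3 ppages; refcounts: pp0:1 pp1:2 pp2:1
Op 4: fork(P0) -> P2. 3 ppages; refcounts: pp0:1 pp1:3 pp2:2
Op 5: write(P2, v0, 187). refcount(pp2)=2>1 -> COPY to pp3. 4 ppages; refcounts: pp0:1 pp1:3 pp2:1 pp3:1
Op 6: write(P0, v0, 196). refcount(pp2)=1 -> write in place. 4 ppages; refcounts: pp0:1 pp1:3 pp2:1 pp3:1
Op 7: write(P2, v1, 115). refcount(pp1)=3>1 -> COPY to pp4. 5 ppages; refcounts: pp0:1 pp1:2 pp2:1 pp3:1 pp4:1
Op 8: write(P0, v0, 178). refcount(pp2)=1 -> write in place. 5 ppages; refcounts: pp0:1 pp1:2 pp2:1 pp3:1 pp4:1

Answer: 5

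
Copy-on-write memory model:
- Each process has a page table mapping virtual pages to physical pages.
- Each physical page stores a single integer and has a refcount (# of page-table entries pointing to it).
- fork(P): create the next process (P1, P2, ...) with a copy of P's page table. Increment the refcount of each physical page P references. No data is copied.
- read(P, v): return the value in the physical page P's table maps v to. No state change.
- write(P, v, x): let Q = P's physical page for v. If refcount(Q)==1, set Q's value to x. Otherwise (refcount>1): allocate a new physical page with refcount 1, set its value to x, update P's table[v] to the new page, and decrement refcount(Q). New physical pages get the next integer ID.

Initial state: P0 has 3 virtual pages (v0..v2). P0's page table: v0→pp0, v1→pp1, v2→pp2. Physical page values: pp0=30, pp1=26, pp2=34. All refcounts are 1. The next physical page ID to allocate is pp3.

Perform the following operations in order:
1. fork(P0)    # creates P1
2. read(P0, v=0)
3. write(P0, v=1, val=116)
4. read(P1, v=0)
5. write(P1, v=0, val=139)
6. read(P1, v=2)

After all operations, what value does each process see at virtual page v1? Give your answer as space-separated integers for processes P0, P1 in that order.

Answer: 116 26

Derivation:
Op 1: fork(P0) -> P1. 3 ppages; refcounts: pp0:2 pp1:2 pp2:2
Op 2: read(P0, v0) -> 30. No state change.
Op 3: write(P0, v1, 116). refcount(pp1)=2>1 -> COPY to pp3. 4 ppages; refcounts: pp0:2 pp1:1 pp2:2 pp3:1
Op 4: read(P1, v0) -> 30. No state change.
Op 5: write(P1, v0, 139). refcount(pp0)=2>1 -> COPY to pp4. 5 ppages; refcounts: pp0:1 pp1:1 pp2:2 pp3:1 pp4:1
Op 6: read(P1, v2) -> 34. No state change.
P0: v1 -> pp3 = 116
P1: v1 -> pp1 = 26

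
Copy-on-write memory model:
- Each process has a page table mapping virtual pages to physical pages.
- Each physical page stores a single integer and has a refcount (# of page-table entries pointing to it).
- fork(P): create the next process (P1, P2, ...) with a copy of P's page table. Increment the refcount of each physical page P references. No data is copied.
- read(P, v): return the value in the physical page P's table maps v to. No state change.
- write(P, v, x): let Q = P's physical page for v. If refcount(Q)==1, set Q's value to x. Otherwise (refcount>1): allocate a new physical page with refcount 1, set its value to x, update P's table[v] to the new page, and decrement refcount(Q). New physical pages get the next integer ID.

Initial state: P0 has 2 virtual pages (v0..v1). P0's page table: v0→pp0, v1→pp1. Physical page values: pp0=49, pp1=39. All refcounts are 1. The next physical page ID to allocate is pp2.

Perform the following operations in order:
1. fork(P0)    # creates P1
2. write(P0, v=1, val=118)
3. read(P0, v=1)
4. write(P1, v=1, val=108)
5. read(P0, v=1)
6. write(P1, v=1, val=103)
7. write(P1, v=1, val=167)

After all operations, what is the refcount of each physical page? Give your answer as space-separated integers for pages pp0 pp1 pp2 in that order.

Op 1: fork(P0) -> P1. 2 ppages; refcounts: pp0:2 pp1:2
Op 2: write(P0, v1, 118). refcount(pp1)=2>1 -> COPY to pp2. 3 ppages; refcounts: pp0:2 pp1:1 pp2:1
Op 3: read(P0, v1) -> 118. No state change.
Op 4: write(P1, v1, 108). refcount(pp1)=1 -> write in place. 3 ppages; refcounts: pp0:2 pp1:1 pp2:1
Op 5: read(P0, v1) -> 118. No state change.
Op 6: write(P1, v1, 103). refcount(pp1)=1 -> write in place. 3 ppages; refcounts: pp0:2 pp1:1 pp2:1
Op 7: write(P1, v1, 167). refcount(pp1)=1 -> write in place. 3 ppages; refcounts: pp0:2 pp1:1 pp2:1

Answer: 2 1 1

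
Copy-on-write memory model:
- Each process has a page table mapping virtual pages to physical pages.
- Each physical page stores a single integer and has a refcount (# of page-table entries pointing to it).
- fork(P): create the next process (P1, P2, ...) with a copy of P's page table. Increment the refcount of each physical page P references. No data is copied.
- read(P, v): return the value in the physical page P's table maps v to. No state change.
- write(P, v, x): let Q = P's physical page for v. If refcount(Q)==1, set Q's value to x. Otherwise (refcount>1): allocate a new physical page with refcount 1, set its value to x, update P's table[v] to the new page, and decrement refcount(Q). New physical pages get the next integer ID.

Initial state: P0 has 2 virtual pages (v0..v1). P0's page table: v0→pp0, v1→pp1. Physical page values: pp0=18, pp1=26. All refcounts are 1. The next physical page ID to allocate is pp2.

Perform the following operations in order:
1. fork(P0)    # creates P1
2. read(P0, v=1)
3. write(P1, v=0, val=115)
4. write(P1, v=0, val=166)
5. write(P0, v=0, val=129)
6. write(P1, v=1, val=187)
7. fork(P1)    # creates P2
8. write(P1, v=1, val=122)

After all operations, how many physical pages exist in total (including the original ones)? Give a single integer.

Op 1: fork(P0) -> P1. 2 ppages; refcounts: pp0:2 pp1:2
Op 2: read(P0, v1) -> 26. No state change.
Op 3: write(P1, v0, 115). refcount(pp0)=2>1 -> COPY to pp2. 3 ppages; refcounts: pp0:1 pp1:2 pp2:1
Op 4: write(P1, v0, 166). refcount(pp2)=1 -> write in place. 3 ppages; refcounts: pp0:1 pp1:2 pp2:1
Op 5: write(P0, v0, 129). refcount(pp0)=1 -> write in place. 3 ppages; refcounts: pp0:1 pp1:2 pp2:1
Op 6: write(P1, v1, 187). refcount(pp1)=2>1 -> COPY to pp3. 4 ppages; refcounts: pp0:1 pp1:1 pp2:1 pp3:1
Op 7: fork(P1) -> P2. 4 ppages; refcounts: pp0:1 pp1:1 pp2:2 pp3:2
Op 8: write(P1, v1, 122). refcount(pp3)=2>1 -> COPY to pp4. 5 ppages; refcounts: pp0:1 pp1:1 pp2:2 pp3:1 pp4:1

Answer: 5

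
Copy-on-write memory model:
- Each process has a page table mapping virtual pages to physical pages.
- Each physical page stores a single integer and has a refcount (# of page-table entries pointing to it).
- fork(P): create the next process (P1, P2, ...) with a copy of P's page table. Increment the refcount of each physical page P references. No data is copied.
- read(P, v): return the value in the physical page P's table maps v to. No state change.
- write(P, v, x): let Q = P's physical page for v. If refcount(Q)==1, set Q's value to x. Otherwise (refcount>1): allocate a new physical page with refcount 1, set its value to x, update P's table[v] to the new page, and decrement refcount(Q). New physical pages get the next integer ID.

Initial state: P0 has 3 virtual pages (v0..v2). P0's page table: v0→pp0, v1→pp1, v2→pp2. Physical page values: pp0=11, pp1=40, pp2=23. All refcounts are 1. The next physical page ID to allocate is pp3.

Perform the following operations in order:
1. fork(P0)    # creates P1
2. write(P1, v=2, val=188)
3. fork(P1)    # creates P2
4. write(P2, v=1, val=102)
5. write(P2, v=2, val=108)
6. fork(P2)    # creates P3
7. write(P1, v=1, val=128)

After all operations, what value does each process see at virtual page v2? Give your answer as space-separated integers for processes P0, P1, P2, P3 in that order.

Answer: 23 188 108 108

Derivation:
Op 1: fork(P0) -> P1. 3 ppages; refcounts: pp0:2 pp1:2 pp2:2
Op 2: write(P1, v2, 188). refcount(pp2)=2>1 -> COPY to pp3. 4 ppages; refcounts: pp0:2 pp1:2 pp2:1 pp3:1
Op 3: fork(P1) -> P2. 4 ppages; refcounts: pp0:3 pp1:3 pp2:1 pp3:2
Op 4: write(P2, v1, 102). refcount(pp1)=3>1 -> COPY to pp4. 5 ppages; refcounts: pp0:3 pp1:2 pp2:1 pp3:2 pp4:1
Op 5: write(P2, v2, 108). refcount(pp3)=2>1 -> COPY to pp5. 6 ppages; refcounts: pp0:3 pp1:2 pp2:1 pp3:1 pp4:1 pp5:1
Op 6: fork(P2) -> P3. 6 ppages; refcounts: pp0:4 pp1:2 pp2:1 pp3:1 pp4:2 pp5:2
Op 7: write(P1, v1, 128). refcount(pp1)=2>1 -> COPY to pp6. 7 ppages; refcounts: pp0:4 pp1:1 pp2:1 pp3:1 pp4:2 pp5:2 pp6:1
P0: v2 -> pp2 = 23
P1: v2 -> pp3 = 188
P2: v2 -> pp5 = 108
P3: v2 -> pp5 = 108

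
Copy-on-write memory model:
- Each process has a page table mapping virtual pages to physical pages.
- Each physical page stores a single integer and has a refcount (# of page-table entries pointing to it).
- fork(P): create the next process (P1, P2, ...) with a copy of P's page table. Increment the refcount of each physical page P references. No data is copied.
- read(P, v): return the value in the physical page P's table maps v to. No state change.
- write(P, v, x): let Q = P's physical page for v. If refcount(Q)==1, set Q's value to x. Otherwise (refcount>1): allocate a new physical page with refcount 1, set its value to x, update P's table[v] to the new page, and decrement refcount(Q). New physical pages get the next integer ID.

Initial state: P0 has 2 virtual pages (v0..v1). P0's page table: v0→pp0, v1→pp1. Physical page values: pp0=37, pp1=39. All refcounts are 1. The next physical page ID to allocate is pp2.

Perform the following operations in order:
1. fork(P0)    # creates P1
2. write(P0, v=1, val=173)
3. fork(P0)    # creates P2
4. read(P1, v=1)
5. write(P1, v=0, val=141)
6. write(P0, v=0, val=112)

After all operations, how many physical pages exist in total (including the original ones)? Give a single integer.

Op 1: fork(P0) -> P1. 2 ppages; refcounts: pp0:2 pp1:2
Op 2: write(P0, v1, 173). refcount(pp1)=2>1 -> COPY to pp2. 3 ppages; refcounts: pp0:2 pp1:1 pp2:1
Op 3: fork(P0) -> P2. 3 ppages; refcounts: pp0:3 pp1:1 pp2:2
Op 4: read(P1, v1) -> 39. No state change.
Op 5: write(P1, v0, 141). refcount(pp0)=3>1 -> COPY to pp3. 4 ppages; refcounts: pp0:2 pp1:1 pp2:2 pp3:1
Op 6: write(P0, v0, 112). refcount(pp0)=2>1 -> COPY to pp4. 5 ppages; refcounts: pp0:1 pp1:1 pp2:2 pp3:1 pp4:1

Answer: 5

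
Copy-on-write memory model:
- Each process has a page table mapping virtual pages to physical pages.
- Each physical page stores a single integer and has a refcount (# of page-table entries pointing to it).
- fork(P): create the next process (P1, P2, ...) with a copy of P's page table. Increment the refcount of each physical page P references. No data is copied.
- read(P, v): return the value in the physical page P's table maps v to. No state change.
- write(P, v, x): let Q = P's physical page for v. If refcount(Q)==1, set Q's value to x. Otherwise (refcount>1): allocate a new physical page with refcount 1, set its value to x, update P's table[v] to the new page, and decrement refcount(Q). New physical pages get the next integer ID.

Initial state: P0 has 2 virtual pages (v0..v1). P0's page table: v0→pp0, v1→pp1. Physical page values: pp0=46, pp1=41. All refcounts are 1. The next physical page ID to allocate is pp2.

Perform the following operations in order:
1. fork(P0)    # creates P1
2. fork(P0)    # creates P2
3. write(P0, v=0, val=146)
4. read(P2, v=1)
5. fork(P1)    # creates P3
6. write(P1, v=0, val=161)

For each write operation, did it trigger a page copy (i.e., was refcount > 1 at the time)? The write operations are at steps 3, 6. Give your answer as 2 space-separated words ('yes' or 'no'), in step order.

Op 1: fork(P0) -> P1. 2 ppages; refcounts: pp0:2 pp1:2
Op 2: fork(P0) -> P2. 2 ppages; refcounts: pp0:3 pp1:3
Op 3: write(P0, v0, 146). refcount(pp0)=3>1 -> COPY to pp2. 3 ppages; refcounts: pp0:2 pp1:3 pp2:1
Op 4: read(P2, v1) -> 41. No state change.
Op 5: fork(P1) -> P3. 3 ppages; refcounts: pp0:3 pp1:4 pp2:1
Op 6: write(P1, v0, 161). refcount(pp0)=3>1 -> COPY to pp3. 4 ppages; refcounts: pp0:2 pp1:4 pp2:1 pp3:1

yes yes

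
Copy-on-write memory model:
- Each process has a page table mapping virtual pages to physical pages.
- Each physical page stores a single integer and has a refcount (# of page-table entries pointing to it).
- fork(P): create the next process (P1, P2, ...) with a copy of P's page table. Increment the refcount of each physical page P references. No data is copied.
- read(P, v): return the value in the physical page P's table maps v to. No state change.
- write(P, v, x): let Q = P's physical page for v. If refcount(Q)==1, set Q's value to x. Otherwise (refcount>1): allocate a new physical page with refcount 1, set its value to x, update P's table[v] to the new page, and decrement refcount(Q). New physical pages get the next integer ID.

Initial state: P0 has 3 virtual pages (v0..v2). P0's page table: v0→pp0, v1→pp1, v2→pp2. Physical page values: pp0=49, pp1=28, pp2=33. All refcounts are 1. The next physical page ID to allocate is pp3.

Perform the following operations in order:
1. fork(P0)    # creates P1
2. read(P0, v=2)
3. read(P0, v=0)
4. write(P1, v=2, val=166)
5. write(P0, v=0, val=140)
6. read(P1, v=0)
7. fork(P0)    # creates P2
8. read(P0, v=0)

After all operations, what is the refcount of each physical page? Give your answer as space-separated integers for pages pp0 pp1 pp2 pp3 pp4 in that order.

Op 1: fork(P0) -> P1. 3 ppages; refcounts: pp0:2 pp1:2 pp2:2
Op 2: read(P0, v2) -> 33. No state change.
Op 3: read(P0, v0) -> 49. No state change.
Op 4: write(P1, v2, 166). refcount(pp2)=2>1 -> COPY to pp3. 4 ppages; refcounts: pp0:2 pp1:2 pp2:1 pp3:1
Op 5: write(P0, v0, 140). refcount(pp0)=2>1 -> COPY to pp4. 5 ppages; refcounts: pp0:1 pp1:2 pp2:1 pp3:1 pp4:1
Op 6: read(P1, v0) -> 49. No state change.
Op 7: fork(P0) -> P2. 5 ppages; refcounts: pp0:1 pp1:3 pp2:2 pp3:1 pp4:2
Op 8: read(P0, v0) -> 140. No state change.

Answer: 1 3 2 1 2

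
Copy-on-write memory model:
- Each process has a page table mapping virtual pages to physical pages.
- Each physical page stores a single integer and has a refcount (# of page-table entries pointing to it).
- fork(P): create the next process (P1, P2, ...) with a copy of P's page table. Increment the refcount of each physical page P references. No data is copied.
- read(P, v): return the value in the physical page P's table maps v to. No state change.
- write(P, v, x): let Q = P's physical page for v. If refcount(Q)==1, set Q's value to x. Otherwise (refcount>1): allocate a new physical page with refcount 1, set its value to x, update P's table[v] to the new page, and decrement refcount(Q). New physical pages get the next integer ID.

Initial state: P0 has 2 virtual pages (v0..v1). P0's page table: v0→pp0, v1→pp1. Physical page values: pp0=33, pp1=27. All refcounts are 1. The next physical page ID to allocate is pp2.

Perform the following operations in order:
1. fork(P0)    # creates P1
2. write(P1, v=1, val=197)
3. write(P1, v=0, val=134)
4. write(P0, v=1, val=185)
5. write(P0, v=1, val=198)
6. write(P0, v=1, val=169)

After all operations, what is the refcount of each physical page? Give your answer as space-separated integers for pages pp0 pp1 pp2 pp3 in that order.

Answer: 1 1 1 1

Derivation:
Op 1: fork(P0) -> P1. 2 ppages; refcounts: pp0:2 pp1:2
Op 2: write(P1, v1, 197). refcount(pp1)=2>1 -> COPY to pp2. 3 ppages; refcounts: pp0:2 pp1:1 pp2:1
Op 3: write(P1, v0, 134). refcount(pp0)=2>1 -> COPY to pp3. 4 ppages; refcounts: pp0:1 pp1:1 pp2:1 pp3:1
Op 4: write(P0, v1, 185). refcount(pp1)=1 -> write in place. 4 ppages; refcounts: pp0:1 pp1:1 pp2:1 pp3:1
Op 5: write(P0, v1, 198). refcount(pp1)=1 -> write in place. 4 ppages; refcounts: pp0:1 pp1:1 pp2:1 pp3:1
Op 6: write(P0, v1, 169). refcount(pp1)=1 -> write in place. 4 ppages; refcounts: pp0:1 pp1:1 pp2:1 pp3:1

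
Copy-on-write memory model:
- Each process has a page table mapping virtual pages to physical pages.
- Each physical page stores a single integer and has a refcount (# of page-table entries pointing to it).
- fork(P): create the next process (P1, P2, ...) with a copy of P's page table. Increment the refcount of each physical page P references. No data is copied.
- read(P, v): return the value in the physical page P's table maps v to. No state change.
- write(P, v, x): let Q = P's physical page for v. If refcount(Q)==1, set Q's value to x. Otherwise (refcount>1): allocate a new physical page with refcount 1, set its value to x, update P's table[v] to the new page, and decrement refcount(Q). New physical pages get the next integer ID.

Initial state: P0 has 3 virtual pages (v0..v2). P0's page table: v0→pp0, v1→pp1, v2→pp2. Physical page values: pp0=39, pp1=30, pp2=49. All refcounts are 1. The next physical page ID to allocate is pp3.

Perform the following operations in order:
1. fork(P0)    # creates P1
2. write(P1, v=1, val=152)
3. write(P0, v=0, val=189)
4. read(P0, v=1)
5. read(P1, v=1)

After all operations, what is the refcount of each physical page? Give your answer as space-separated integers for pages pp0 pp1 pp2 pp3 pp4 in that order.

Answer: 1 1 2 1 1

Derivation:
Op 1: fork(P0) -> P1. 3 ppages; refcounts: pp0:2 pp1:2 pp2:2
Op 2: write(P1, v1, 152). refcount(pp1)=2>1 -> COPY to pp3. 4 ppages; refcounts: pp0:2 pp1:1 pp2:2 pp3:1
Op 3: write(P0, v0, 189). refcount(pp0)=2>1 -> COPY to pp4. 5 ppages; refcounts: pp0:1 pp1:1 pp2:2 pp3:1 pp4:1
Op 4: read(P0, v1) -> 30. No state change.
Op 5: read(P1, v1) -> 152. No state change.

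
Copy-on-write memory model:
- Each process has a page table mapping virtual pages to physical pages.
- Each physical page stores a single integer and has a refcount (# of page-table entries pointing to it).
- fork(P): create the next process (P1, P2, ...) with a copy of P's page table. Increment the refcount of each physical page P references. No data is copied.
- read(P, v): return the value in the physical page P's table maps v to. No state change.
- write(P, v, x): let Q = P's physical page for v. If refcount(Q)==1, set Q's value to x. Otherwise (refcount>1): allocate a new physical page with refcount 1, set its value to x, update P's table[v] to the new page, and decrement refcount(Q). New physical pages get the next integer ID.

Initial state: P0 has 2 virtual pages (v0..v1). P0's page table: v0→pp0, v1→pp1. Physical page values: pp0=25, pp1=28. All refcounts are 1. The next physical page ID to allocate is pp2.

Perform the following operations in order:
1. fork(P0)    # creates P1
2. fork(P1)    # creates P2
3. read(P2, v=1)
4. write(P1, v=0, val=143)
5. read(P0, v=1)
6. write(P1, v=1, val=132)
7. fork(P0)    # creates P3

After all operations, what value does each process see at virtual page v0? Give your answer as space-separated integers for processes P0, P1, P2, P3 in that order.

Answer: 25 143 25 25

Derivation:
Op 1: fork(P0) -> P1. 2 ppages; refcounts: pp0:2 pp1:2
Op 2: fork(P1) -> P2. 2 ppages; refcounts: pp0:3 pp1:3
Op 3: read(P2, v1) -> 28. No state change.
Op 4: write(P1, v0, 143). refcount(pp0)=3>1 -> COPY to pp2. 3 ppages; refcounts: pp0:2 pp1:3 pp2:1
Op 5: read(P0, v1) -> 28. No state change.
Op 6: write(P1, v1, 132). refcount(pp1)=3>1 -> COPY to pp3. 4 ppages; refcounts: pp0:2 pp1:2 pp2:1 pp3:1
Op 7: fork(P0) -> P3. 4 ppages; refcounts: pp0:3 pp1:3 pp2:1 pp3:1
P0: v0 -> pp0 = 25
P1: v0 -> pp2 = 143
P2: v0 -> pp0 = 25
P3: v0 -> pp0 = 25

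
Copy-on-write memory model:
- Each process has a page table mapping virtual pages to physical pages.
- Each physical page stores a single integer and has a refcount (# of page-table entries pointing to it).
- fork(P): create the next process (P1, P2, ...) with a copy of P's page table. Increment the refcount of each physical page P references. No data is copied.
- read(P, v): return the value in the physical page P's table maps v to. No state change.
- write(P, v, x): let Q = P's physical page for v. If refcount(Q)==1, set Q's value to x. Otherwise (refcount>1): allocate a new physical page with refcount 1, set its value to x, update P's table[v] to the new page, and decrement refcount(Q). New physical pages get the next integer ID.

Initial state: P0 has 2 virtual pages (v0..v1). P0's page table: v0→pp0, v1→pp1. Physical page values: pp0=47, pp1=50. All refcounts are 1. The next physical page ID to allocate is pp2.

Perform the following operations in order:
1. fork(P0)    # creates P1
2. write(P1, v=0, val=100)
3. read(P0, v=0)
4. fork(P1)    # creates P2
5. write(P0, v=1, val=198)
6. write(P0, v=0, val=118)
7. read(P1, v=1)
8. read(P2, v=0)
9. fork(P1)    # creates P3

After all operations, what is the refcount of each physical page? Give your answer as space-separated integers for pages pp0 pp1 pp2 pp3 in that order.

Answer: 1 3 3 1

Derivation:
Op 1: fork(P0) -> P1. 2 ppages; refcounts: pp0:2 pp1:2
Op 2: write(P1, v0, 100). refcount(pp0)=2>1 -> COPY to pp2. 3 ppages; refcounts: pp0:1 pp1:2 pp2:1
Op 3: read(P0, v0) -> 47. No state change.
Op 4: fork(P1) -> P2. 3 ppages; refcounts: pp0:1 pp1:3 pp2:2
Op 5: write(P0, v1, 198). refcount(pp1)=3>1 -> COPY to pp3. 4 ppages; refcounts: pp0:1 pp1:2 pp2:2 pp3:1
Op 6: write(P0, v0, 118). refcount(pp0)=1 -> write in place. 4 ppages; refcounts: pp0:1 pp1:2 pp2:2 pp3:1
Op 7: read(P1, v1) -> 50. No state change.
Op 8: read(P2, v0) -> 100. No state change.
Op 9: fork(P1) -> P3. 4 ppages; refcounts: pp0:1 pp1:3 pp2:3 pp3:1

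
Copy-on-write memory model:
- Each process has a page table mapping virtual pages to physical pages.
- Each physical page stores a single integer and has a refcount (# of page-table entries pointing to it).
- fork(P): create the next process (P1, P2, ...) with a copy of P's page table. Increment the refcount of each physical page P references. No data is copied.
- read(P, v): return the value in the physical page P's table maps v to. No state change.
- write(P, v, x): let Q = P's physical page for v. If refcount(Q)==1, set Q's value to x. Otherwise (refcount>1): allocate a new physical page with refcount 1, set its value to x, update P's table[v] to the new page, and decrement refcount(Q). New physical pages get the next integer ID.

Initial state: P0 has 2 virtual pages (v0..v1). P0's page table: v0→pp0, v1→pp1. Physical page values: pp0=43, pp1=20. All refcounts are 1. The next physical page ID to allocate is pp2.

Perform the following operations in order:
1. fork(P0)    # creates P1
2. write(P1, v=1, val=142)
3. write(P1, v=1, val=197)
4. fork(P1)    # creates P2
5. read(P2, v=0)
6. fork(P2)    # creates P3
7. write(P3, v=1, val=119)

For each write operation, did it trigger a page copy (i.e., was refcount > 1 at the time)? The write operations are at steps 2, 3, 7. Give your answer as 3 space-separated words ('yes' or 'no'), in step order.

Op 1: fork(P0) -> P1. 2 ppages; refcounts: pp0:2 pp1:2
Op 2: write(P1, v1, 142). refcount(pp1)=2>1 -> COPY to pp2. 3 ppages; refcounts: pp0:2 pp1:1 pp2:1
Op 3: write(P1, v1, 197). refcount(pp2)=1 -> write in place. 3 ppages; refcounts: pp0:2 pp1:1 pp2:1
Op 4: fork(P1) -> P2. 3 ppages; refcounts: pp0:3 pp1:1 pp2:2
Op 5: read(P2, v0) -> 43. No state change.
Op 6: fork(P2) -> P3. 3 ppages; refcounts: pp0:4 pp1:1 pp2:3
Op 7: write(P3, v1, 119). refcount(pp2)=3>1 -> COPY to pp3. 4 ppages; refcounts: pp0:4 pp1:1 pp2:2 pp3:1

yes no yes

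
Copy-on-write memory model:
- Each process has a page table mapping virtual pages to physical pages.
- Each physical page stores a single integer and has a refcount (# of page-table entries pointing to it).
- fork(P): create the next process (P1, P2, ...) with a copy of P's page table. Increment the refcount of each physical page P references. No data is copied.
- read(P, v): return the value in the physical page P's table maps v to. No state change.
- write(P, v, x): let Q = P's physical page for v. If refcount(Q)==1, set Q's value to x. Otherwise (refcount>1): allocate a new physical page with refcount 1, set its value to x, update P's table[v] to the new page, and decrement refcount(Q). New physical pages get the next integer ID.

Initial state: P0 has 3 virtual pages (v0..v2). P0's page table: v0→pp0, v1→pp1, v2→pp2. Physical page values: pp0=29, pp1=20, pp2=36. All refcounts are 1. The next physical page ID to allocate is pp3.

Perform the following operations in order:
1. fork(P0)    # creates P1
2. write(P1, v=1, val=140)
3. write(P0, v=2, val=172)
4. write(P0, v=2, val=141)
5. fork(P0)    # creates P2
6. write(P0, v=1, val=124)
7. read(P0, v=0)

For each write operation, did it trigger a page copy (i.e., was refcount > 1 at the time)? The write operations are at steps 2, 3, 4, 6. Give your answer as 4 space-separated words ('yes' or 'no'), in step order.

Op 1: fork(P0) -> P1. 3 ppages; refcounts: pp0:2 pp1:2 pp2:2
Op 2: write(P1, v1, 140). refcount(pp1)=2>1 -> COPY to pp3. 4 ppages; refcounts: pp0:2 pp1:1 pp2:2 pp3:1
Op 3: write(P0, v2, 172). refcount(pp2)=2>1 -> COPY to pp4. 5 ppages; refcounts: pp0:2 pp1:1 pp2:1 pp3:1 pp4:1
Op 4: write(P0, v2, 141). refcount(pp4)=1 -> write in place. 5 ppages; refcounts: pp0:2 pp1:1 pp2:1 pp3:1 pp4:1
Op 5: fork(P0) -> P2. 5 ppages; refcounts: pp0:3 pp1:2 pp2:1 pp3:1 pp4:2
Op 6: write(P0, v1, 124). refcount(pp1)=2>1 -> COPY to pp5. 6 ppages; refcounts: pp0:3 pp1:1 pp2:1 pp3:1 pp4:2 pp5:1
Op 7: read(P0, v0) -> 29. No state change.

yes yes no yes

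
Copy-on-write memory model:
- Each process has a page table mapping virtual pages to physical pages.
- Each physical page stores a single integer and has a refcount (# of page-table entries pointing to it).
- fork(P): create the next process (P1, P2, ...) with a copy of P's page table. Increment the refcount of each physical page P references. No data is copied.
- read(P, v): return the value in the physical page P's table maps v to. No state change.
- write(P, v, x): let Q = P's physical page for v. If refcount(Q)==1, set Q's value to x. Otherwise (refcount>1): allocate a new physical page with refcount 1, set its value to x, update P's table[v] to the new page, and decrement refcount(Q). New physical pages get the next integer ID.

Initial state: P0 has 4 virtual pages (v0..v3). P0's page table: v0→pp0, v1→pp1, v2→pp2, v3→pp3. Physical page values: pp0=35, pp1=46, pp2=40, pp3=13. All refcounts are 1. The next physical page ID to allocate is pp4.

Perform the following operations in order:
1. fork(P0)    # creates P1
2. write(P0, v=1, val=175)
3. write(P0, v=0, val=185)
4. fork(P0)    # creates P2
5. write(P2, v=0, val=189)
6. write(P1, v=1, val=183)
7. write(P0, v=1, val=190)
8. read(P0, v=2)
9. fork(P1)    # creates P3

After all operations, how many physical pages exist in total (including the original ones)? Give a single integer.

Op 1: fork(P0) -> P1. 4 ppages; refcounts: pp0:2 pp1:2 pp2:2 pp3:2
Op 2: write(P0, v1, 175). refcount(pp1)=2>1 -> COPY to pp4. 5 ppages; refcounts: pp0:2 pp1:1 pp2:2 pp3:2 pp4:1
Op 3: write(P0, v0, 185). refcount(pp0)=2>1 -> COPY to pp5. 6 ppages; refcounts: pp0:1 pp1:1 pp2:2 pp3:2 pp4:1 pp5:1
Op 4: fork(P0) -> P2. 6 ppages; refcounts: pp0:1 pp1:1 pp2:3 pp3:3 pp4:2 pp5:2
Op 5: write(P2, v0, 189). refcount(pp5)=2>1 -> COPY to pp6. 7 ppages; refcounts: pp0:1 pp1:1 pp2:3 pp3:3 pp4:2 pp5:1 pp6:1
Op 6: write(P1, v1, 183). refcount(pp1)=1 -> write in place. 7 ppages; refcounts: pp0:1 pp1:1 pp2:3 pp3:3 pp4:2 pp5:1 pp6:1
Op 7: write(P0, v1, 190). refcount(pp4)=2>1 -> COPY to pp7. 8 ppages; refcounts: pp0:1 pp1:1 pp2:3 pp3:3 pp4:1 pp5:1 pp6:1 pp7:1
Op 8: read(P0, v2) -> 40. No state change.
Op 9: fork(P1) -> P3. 8 ppages; refcounts: pp0:2 pp1:2 pp2:4 pp3:4 pp4:1 pp5:1 pp6:1 pp7:1

Answer: 8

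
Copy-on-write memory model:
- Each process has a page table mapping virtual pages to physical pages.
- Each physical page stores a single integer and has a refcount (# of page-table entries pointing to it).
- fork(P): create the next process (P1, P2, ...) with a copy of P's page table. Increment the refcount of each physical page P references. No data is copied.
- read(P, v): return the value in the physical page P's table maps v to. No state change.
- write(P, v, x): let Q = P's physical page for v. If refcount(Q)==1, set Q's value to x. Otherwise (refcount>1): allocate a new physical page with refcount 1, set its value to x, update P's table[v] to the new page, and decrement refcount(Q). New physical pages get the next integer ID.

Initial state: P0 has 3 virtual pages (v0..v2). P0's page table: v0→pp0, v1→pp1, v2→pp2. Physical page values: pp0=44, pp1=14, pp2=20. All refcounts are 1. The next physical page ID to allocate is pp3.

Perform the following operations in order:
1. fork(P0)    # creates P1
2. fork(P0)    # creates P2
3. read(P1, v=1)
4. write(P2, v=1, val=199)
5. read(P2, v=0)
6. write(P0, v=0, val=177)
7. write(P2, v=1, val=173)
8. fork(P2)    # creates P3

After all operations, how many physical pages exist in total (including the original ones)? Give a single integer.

Op 1: fork(P0) -> P1. 3 ppages; refcounts: pp0:2 pp1:2 pp2:2
Op 2: fork(P0) -> P2. 3 ppages; refcounts: pp0:3 pp1:3 pp2:3
Op 3: read(P1, v1) -> 14. No state change.
Op 4: write(P2, v1, 199). refcount(pp1)=3>1 -> COPY to pp3. 4 ppages; refcounts: pp0:3 pp1:2 pp2:3 pp3:1
Op 5: read(P2, v0) -> 44. No state change.
Op 6: write(P0, v0, 177). refcount(pp0)=3>1 -> COPY to pp4. 5 ppages; refcounts: pp0:2 pp1:2 pp2:3 pp3:1 pp4:1
Op 7: write(P2, v1, 173). refcount(pp3)=1 -> write in place. 5 ppages; refcounts: pp0:2 pp1:2 pp2:3 pp3:1 pp4:1
Op 8: fork(P2) -> P3. 5 ppages; refcounts: pp0:3 pp1:2 pp2:4 pp3:2 pp4:1

Answer: 5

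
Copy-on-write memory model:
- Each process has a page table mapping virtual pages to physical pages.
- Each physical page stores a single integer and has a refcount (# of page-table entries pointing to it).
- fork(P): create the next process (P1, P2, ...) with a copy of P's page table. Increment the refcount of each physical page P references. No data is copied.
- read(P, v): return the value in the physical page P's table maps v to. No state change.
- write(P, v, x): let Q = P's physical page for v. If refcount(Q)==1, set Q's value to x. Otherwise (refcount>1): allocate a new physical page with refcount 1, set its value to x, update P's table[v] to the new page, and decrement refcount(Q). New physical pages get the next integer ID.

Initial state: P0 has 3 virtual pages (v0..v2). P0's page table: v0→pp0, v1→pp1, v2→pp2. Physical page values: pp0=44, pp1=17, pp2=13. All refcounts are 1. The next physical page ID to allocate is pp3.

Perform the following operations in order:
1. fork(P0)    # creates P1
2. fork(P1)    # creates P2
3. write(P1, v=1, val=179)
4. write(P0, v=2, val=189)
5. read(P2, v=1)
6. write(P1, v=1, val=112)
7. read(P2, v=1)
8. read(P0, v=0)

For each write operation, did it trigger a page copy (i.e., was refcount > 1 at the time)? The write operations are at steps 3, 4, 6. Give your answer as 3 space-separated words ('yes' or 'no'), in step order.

Op 1: fork(P0) -> P1. 3 ppages; refcounts: pp0:2 pp1:2 pp2:2
Op 2: fork(P1) -> P2. 3 ppages; refcounts: pp0:3 pp1:3 pp2:3
Op 3: write(P1, v1, 179). refcount(pp1)=3>1 -> COPY to pp3. 4 ppages; refcounts: pp0:3 pp1:2 pp2:3 pp3:1
Op 4: write(P0, v2, 189). refcount(pp2)=3>1 -> COPY to pp4. 5 ppages; refcounts: pp0:3 pp1:2 pp2:2 pp3:1 pp4:1
Op 5: read(P2, v1) -> 17. No state change.
Op 6: write(P1, v1, 112). refcount(pp3)=1 -> write in place. 5 ppages; refcounts: pp0:3 pp1:2 pp2:2 pp3:1 pp4:1
Op 7: read(P2, v1) -> 17. No state change.
Op 8: read(P0, v0) -> 44. No state change.

yes yes no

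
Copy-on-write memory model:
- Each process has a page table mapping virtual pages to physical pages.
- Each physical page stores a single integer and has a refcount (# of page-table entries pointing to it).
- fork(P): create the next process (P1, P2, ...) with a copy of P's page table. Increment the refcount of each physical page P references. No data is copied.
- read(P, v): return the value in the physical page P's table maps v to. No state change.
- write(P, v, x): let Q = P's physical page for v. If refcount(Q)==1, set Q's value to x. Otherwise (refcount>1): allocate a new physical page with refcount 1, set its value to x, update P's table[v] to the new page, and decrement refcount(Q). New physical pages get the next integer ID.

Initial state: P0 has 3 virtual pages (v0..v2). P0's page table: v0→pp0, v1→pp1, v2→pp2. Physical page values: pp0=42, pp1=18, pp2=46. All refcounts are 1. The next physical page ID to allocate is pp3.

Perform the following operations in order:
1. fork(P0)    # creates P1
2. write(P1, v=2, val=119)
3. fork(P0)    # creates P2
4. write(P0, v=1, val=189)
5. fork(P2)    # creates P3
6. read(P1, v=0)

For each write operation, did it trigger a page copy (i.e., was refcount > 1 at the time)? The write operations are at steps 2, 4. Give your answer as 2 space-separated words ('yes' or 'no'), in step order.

Op 1: fork(P0) -> P1. 3 ppages; refcounts: pp0:2 pp1:2 pp2:2
Op 2: write(P1, v2, 119). refcount(pp2)=2>1 -> COPY to pp3. 4 ppages; refcounts: pp0:2 pp1:2 pp2:1 pp3:1
Op 3: fork(P0) -> P2. 4 ppages; refcounts: pp0:3 pp1:3 pp2:2 pp3:1
Op 4: write(P0, v1, 189). refcount(pp1)=3>1 -> COPY to pp4. 5 ppages; refcounts: pp0:3 pp1:2 pp2:2 pp3:1 pp4:1
Op 5: fork(P2) -> P3. 5 ppages; refcounts: pp0:4 pp1:3 pp2:3 pp3:1 pp4:1
Op 6: read(P1, v0) -> 42. No state change.

yes yes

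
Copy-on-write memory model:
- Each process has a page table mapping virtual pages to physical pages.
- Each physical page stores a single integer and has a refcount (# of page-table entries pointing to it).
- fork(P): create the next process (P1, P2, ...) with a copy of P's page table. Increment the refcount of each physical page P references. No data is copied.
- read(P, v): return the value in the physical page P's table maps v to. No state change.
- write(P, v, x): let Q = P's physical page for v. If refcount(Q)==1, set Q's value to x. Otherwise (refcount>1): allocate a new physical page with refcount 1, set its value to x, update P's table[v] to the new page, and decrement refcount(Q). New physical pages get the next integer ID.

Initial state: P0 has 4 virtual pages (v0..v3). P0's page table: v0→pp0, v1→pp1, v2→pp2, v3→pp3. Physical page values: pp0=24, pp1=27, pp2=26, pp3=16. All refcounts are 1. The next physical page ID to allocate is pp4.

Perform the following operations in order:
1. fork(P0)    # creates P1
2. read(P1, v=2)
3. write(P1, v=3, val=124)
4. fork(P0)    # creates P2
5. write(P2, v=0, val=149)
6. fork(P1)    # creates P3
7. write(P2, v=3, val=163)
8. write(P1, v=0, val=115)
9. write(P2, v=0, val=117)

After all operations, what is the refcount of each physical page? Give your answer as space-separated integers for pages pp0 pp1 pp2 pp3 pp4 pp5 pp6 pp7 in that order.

Answer: 2 4 4 1 2 1 1 1

Derivation:
Op 1: fork(P0) -> P1. 4 ppages; refcounts: pp0:2 pp1:2 pp2:2 pp3:2
Op 2: read(P1, v2) -> 26. No state change.
Op 3: write(P1, v3, 124). refcount(pp3)=2>1 -> COPY to pp4. 5 ppages; refcounts: pp0:2 pp1:2 pp2:2 pp3:1 pp4:1
Op 4: fork(P0) -> P2. 5 ppages; refcounts: pp0:3 pp1:3 pp2:3 pp3:2 pp4:1
Op 5: write(P2, v0, 149). refcount(pp0)=3>1 -> COPY to pp5. 6 ppages; refcounts: pp0:2 pp1:3 pp2:3 pp3:2 pp4:1 pp5:1
Op 6: fork(P1) -> P3. 6 ppages; refcounts: pp0:3 pp1:4 pp2:4 pp3:2 pp4:2 pp5:1
Op 7: write(P2, v3, 163). refcount(pp3)=2>1 -> COPY to pp6. 7 ppages; refcounts: pp0:3 pp1:4 pp2:4 pp3:1 pp4:2 pp5:1 pp6:1
Op 8: write(P1, v0, 115). refcount(pp0)=3>1 -> COPY to pp7. 8 ppages; refcounts: pp0:2 pp1:4 pp2:4 pp3:1 pp4:2 pp5:1 pp6:1 pp7:1
Op 9: write(P2, v0, 117). refcount(pp5)=1 -> write in place. 8 ppages; refcounts: pp0:2 pp1:4 pp2:4 pp3:1 pp4:2 pp5:1 pp6:1 pp7:1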